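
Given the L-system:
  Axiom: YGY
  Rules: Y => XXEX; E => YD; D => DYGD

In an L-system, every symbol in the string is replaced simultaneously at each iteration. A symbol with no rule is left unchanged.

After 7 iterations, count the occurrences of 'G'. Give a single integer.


Answer: 89

Derivation:
Step 0: YGY  (1 'G')
Step 1: XXEXGXXEX  (1 'G')
Step 2: XXYDXGXXYDX  (1 'G')
Step 3: XXXXEXDYGDXGXXXXEXDYGDX  (3 'G')
Step 4: XXXXYDXDYGDXXEXGDYGDXGXXXXYDXDYGDXXEXGDYGDX  (7 'G')
Step 5: XXXXXXEXDYGDXDYGDXXEXGDYGDXXYDXGDYGDXXEXGDYGDXGXXXXXXEXDYGDXDYGDXXEXGDYGDXXYDXGDYGDXXEXGDYGDX  (17 'G')
Step 6: XXXXXXYDXDYGDXXEXGDYGDXDYGDXXEXGDYGDXXYDXGDYGDXXEXGDYGDXXXXEXDYGDXGDYGDXXEXGDYGDXXYDXGDYGDXXEXGDYGDXGXXXXXXYDXDYGDXXEXGDYGDXDYGDXXEXGDYGDXXYDXGDYGDXXEXGDYGDXXXXEXDYGDXGDYGDXXEXGDYGDXXYDXGDYGDXXEXGDYGDX  (39 'G')
Step 7: XXXXXXXXEXDYGDXDYGDXXEXGDYGDXXYDXGDYGDXXEXGDYGDXDYGDXXEXGDYGDXXYDXGDYGDXXEXGDYGDXXXXEXDYGDXGDYGDXXEXGDYGDXXYDXGDYGDXXEXGDYGDXXXXYDXDYGDXXEXGDYGDXGDYGDXXEXGDYGDXXYDXGDYGDXXEXGDYGDXXXXEXDYGDXGDYGDXXEXGDYGDXXYDXGDYGDXXEXGDYGDXGXXXXXXXXEXDYGDXDYGDXXEXGDYGDXXYDXGDYGDXXEXGDYGDXDYGDXXEXGDYGDXXYDXGDYGDXXEXGDYGDXXXXEXDYGDXGDYGDXXEXGDYGDXXYDXGDYGDXXEXGDYGDXXXXYDXDYGDXXEXGDYGDXGDYGDXXEXGDYGDXXYDXGDYGDXXEXGDYGDXXXXEXDYGDXGDYGDXXEXGDYGDXXYDXGDYGDXXEXGDYGDX  (89 'G')


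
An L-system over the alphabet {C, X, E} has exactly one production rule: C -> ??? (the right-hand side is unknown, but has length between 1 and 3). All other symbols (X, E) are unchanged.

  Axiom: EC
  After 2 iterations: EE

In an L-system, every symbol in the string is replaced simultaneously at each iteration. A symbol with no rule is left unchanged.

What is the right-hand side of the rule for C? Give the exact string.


Trying C -> E:
  Step 0: EC
  Step 1: EE
  Step 2: EE
Matches the given result.

Answer: E


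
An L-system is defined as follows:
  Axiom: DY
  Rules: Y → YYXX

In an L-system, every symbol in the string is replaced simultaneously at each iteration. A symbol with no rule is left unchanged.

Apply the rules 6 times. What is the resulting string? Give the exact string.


Step 0: DY
Step 1: DYYXX
Step 2: DYYXXYYXXXX
Step 3: DYYXXYYXXXXYYXXYYXXXXXX
Step 4: DYYXXYYXXXXYYXXYYXXXXXXYYXXYYXXXXYYXXYYXXXXXXXX
Step 5: DYYXXYYXXXXYYXXYYXXXXXXYYXXYYXXXXYYXXYYXXXXXXXXYYXXYYXXXXYYXXYYXXXXXXYYXXYYXXXXYYXXYYXXXXXXXXXX
Step 6: DYYXXYYXXXXYYXXYYXXXXXXYYXXYYXXXXYYXXYYXXXXXXXXYYXXYYXXXXYYXXYYXXXXXXYYXXYYXXXXYYXXYYXXXXXXXXXXYYXXYYXXXXYYXXYYXXXXXXYYXXYYXXXXYYXXYYXXXXXXXXYYXXYYXXXXYYXXYYXXXXXXYYXXYYXXXXYYXXYYXXXXXXXXXXXX

Answer: DYYXXYYXXXXYYXXYYXXXXXXYYXXYYXXXXYYXXYYXXXXXXXXYYXXYYXXXXYYXXYYXXXXXXYYXXYYXXXXYYXXYYXXXXXXXXXXYYXXYYXXXXYYXXYYXXXXXXYYXXYYXXXXYYXXYYXXXXXXXXYYXXYYXXXXYYXXYYXXXXXXYYXXYYXXXXYYXXYYXXXXXXXXXXXX


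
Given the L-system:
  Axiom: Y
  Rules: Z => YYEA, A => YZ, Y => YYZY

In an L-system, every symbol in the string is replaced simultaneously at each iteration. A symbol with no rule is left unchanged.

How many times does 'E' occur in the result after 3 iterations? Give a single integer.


Answer: 4

Derivation:
Step 0: Y  (0 'E')
Step 1: YYZY  (0 'E')
Step 2: YYZYYYZYYYEAYYZY  (1 'E')
Step 3: YYZYYYZYYYEAYYZYYYZYYYZYYYEAYYZYYYZYYYZYEYZYYZYYYZYYYEAYYZY  (4 'E')


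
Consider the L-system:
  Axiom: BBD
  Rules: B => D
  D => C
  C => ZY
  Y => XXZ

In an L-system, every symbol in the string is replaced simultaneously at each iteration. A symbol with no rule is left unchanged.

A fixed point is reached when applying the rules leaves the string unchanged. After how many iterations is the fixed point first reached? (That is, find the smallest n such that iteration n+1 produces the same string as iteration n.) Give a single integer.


Step 0: BBD
Step 1: DDC
Step 2: CCZY
Step 3: ZYZYZXXZ
Step 4: ZXXZZXXZZXXZ
Step 5: ZXXZZXXZZXXZ  (unchanged — fixed point at step 4)

Answer: 4


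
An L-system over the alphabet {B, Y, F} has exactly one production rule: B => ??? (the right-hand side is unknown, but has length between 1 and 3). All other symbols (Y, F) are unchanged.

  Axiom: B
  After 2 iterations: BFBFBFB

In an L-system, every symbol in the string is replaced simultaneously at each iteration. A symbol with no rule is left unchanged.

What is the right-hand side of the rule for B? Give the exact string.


Trying B => BFB:
  Step 0: B
  Step 1: BFB
  Step 2: BFBFBFB
Matches the given result.

Answer: BFB


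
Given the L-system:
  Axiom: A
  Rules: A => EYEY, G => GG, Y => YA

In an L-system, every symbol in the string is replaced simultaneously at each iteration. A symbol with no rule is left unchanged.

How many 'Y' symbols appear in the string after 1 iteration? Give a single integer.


Answer: 2

Derivation:
Step 0: A  (0 'Y')
Step 1: EYEY  (2 'Y')


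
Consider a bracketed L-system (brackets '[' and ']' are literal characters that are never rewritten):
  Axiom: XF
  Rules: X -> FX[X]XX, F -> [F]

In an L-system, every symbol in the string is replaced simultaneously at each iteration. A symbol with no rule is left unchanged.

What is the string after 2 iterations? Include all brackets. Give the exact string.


Step 0: XF
Step 1: FX[X]XX[F]
Step 2: [F]FX[X]XX[FX[X]XX]FX[X]XXFX[X]XX[[F]]

Answer: [F]FX[X]XX[FX[X]XX]FX[X]XXFX[X]XX[[F]]


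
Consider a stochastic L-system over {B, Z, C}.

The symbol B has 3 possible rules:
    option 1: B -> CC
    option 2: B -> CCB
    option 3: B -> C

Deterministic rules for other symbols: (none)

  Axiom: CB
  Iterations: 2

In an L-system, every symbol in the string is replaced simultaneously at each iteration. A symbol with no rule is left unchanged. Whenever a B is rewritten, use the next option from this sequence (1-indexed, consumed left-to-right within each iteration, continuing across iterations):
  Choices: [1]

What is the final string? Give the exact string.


Step 0: CB
Step 1: CCC  (used choices [1])
Step 2: CCC  (used choices [])

Answer: CCC


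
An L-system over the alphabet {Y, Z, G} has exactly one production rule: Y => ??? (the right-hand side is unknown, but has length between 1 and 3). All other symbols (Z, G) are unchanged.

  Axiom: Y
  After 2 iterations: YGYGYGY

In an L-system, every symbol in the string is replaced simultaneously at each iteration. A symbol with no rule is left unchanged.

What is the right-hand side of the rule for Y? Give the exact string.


Trying Y => YGY:
  Step 0: Y
  Step 1: YGY
  Step 2: YGYGYGY
Matches the given result.

Answer: YGY


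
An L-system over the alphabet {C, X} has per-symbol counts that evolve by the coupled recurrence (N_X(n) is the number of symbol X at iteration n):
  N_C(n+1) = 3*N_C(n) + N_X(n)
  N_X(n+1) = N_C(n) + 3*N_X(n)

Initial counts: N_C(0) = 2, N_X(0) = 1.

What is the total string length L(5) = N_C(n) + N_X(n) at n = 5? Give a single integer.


Step 0: N_C=2, N_X=1, L=3
Step 1: N_C=7, N_X=5, L=12
Step 2: N_C=26, N_X=22, L=48
Step 3: N_C=100, N_X=92, L=192
Step 4: N_C=392, N_X=376, L=768
Step 5: N_C=1552, N_X=1520, L=3072

Answer: 3072


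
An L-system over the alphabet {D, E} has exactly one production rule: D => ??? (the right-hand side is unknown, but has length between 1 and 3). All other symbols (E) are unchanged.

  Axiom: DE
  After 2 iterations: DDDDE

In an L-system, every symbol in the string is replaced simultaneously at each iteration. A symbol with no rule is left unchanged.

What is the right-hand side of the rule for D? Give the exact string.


Trying D => DD:
  Step 0: DE
  Step 1: DDE
  Step 2: DDDDE
Matches the given result.

Answer: DD


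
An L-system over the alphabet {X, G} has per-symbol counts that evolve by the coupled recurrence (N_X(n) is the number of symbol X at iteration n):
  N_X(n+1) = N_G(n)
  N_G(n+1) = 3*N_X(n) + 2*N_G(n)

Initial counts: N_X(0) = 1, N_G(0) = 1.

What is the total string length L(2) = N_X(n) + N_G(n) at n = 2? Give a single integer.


Answer: 18

Derivation:
Step 0: N_X=1, N_G=1, L=2
Step 1: N_X=1, N_G=5, L=6
Step 2: N_X=5, N_G=13, L=18


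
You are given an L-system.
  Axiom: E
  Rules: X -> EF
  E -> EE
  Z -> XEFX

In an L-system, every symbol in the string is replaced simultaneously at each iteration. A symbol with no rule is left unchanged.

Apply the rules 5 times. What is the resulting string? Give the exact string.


Step 0: E
Step 1: EE
Step 2: EEEE
Step 3: EEEEEEEE
Step 4: EEEEEEEEEEEEEEEE
Step 5: EEEEEEEEEEEEEEEEEEEEEEEEEEEEEEEE

Answer: EEEEEEEEEEEEEEEEEEEEEEEEEEEEEEEE


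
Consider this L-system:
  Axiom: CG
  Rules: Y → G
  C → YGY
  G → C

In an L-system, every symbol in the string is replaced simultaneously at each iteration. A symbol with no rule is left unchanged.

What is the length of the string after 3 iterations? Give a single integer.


Step 0: length = 2
Step 1: length = 4
Step 2: length = 6
Step 3: length = 8

Answer: 8


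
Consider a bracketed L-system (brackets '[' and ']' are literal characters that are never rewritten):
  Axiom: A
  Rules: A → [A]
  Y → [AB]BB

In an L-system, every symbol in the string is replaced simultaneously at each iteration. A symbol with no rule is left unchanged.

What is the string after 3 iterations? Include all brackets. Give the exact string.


Answer: [[[A]]]

Derivation:
Step 0: A
Step 1: [A]
Step 2: [[A]]
Step 3: [[[A]]]


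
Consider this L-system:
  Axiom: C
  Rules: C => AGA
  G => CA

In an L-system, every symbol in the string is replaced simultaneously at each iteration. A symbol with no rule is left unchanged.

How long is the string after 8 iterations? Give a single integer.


Answer: 13

Derivation:
Step 0: length = 1
Step 1: length = 3
Step 2: length = 4
Step 3: length = 6
Step 4: length = 7
Step 5: length = 9
Step 6: length = 10
Step 7: length = 12
Step 8: length = 13


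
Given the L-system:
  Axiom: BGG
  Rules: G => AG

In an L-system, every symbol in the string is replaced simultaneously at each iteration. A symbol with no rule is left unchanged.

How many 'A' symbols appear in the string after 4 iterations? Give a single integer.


Step 0: BGG  (0 'A')
Step 1: BAGAG  (2 'A')
Step 2: BAAGAAG  (4 'A')
Step 3: BAAAGAAAG  (6 'A')
Step 4: BAAAAGAAAAG  (8 'A')

Answer: 8


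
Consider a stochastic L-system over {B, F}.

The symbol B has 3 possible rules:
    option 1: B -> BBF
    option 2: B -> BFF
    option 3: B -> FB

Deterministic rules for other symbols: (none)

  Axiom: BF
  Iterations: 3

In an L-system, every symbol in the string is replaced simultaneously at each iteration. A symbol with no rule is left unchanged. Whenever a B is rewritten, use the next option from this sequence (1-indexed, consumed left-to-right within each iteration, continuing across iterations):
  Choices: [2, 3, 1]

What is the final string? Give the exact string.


Step 0: BF
Step 1: BFFF  (used choices [2])
Step 2: FBFFF  (used choices [3])
Step 3: FBBFFFF  (used choices [1])

Answer: FBBFFFF


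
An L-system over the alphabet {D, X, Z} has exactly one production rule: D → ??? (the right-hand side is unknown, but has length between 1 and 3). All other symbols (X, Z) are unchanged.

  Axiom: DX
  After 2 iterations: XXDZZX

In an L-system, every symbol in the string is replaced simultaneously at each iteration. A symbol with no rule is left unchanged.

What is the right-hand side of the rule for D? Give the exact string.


Trying D → XDZ:
  Step 0: DX
  Step 1: XDZX
  Step 2: XXDZZX
Matches the given result.

Answer: XDZ


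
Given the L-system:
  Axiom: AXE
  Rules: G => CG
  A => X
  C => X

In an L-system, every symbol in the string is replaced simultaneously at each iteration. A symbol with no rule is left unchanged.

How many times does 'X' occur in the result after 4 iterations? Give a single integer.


Step 0: AXE  (1 'X')
Step 1: XXE  (2 'X')
Step 2: XXE  (2 'X')
Step 3: XXE  (2 'X')
Step 4: XXE  (2 'X')

Answer: 2


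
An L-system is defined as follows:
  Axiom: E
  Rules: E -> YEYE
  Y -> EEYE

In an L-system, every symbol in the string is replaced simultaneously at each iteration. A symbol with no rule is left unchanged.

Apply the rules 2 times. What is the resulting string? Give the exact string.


Answer: EEYEYEYEEEYEYEYE

Derivation:
Step 0: E
Step 1: YEYE
Step 2: EEYEYEYEEEYEYEYE


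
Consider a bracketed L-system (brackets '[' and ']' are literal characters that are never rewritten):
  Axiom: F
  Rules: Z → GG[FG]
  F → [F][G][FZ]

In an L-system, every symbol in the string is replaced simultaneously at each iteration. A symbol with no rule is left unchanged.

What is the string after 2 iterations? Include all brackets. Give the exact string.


Answer: [[F][G][FZ]][G][[F][G][FZ]GG[FG]]

Derivation:
Step 0: F
Step 1: [F][G][FZ]
Step 2: [[F][G][FZ]][G][[F][G][FZ]GG[FG]]


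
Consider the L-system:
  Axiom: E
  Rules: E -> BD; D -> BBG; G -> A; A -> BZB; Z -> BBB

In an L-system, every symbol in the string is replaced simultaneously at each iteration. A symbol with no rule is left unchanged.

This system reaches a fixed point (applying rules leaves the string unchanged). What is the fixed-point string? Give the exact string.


Step 0: E
Step 1: BD
Step 2: BBBG
Step 3: BBBA
Step 4: BBBBZB
Step 5: BBBBBBBB
Step 6: BBBBBBBB  (unchanged — fixed point at step 5)

Answer: BBBBBBBB


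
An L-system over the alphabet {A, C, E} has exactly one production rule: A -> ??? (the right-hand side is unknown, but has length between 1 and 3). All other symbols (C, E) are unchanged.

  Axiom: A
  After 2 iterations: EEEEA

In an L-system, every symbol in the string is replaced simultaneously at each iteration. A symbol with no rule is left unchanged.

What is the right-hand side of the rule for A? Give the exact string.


Trying A -> EEA:
  Step 0: A
  Step 1: EEA
  Step 2: EEEEA
Matches the given result.

Answer: EEA


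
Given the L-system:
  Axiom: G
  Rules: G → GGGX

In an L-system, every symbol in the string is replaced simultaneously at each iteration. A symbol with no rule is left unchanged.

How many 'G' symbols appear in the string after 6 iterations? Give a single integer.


Step 0: length=1, 'G' count=1
Step 1: length=4, 'G' count=3
Step 2: length=13, 'G' count=9
Step 3: length=40, 'G' count=27
Step 4: length=121, 'G' count=81
Step 5: length=364, 'G' count=243
Step 6: length=1093, 'G' count=729
Final string: GGGXGGGXGGGXXGGGXGGGXGGGXXGGGXGGGXGGGXXXGGGXGGGXGGGXXGGGXGGGXGGGXXGGGXGGGXGGGXXXGGGXGGGXGGGXXGGGXGGGXGGGXXGGGXGGGXGGGXXXXGGGXGGGXGGGXXGGGXGGGXGGGXXGGGXGGGXGGGXXXGGGXGGGXGGGXXGGGXGGGXGGGXXGGGXGGGXGGGXXXGGGXGGGXGGGXXGGGXGGGXGGGXXGGGXGGGXGGGXXXXGGGXGGGXGGGXXGGGXGGGXGGGXXGGGXGGGXGGGXXXGGGXGGGXGGGXXGGGXGGGXGGGXXGGGXGGGXGGGXXXGGGXGGGXGGGXXGGGXGGGXGGGXXGGGXGGGXGGGXXXXXGGGXGGGXGGGXXGGGXGGGXGGGXXGGGXGGGXGGGXXXGGGXGGGXGGGXXGGGXGGGXGGGXXGGGXGGGXGGGXXXGGGXGGGXGGGXXGGGXGGGXGGGXXGGGXGGGXGGGXXXXGGGXGGGXGGGXXGGGXGGGXGGGXXGGGXGGGXGGGXXXGGGXGGGXGGGXXGGGXGGGXGGGXXGGGXGGGXGGGXXXGGGXGGGXGGGXXGGGXGGGXGGGXXGGGXGGGXGGGXXXXGGGXGGGXGGGXXGGGXGGGXGGGXXGGGXGGGXGGGXXXGGGXGGGXGGGXXGGGXGGGXGGGXXGGGXGGGXGGGXXXGGGXGGGXGGGXXGGGXGGGXGGGXXGGGXGGGXGGGXXXXXGGGXGGGXGGGXXGGGXGGGXGGGXXGGGXGGGXGGGXXXGGGXGGGXGGGXXGGGXGGGXGGGXXGGGXGGGXGGGXXXGGGXGGGXGGGXXGGGXGGGXGGGXXGGGXGGGXGGGXXXXGGGXGGGXGGGXXGGGXGGGXGGGXXGGGXGGGXGGGXXXGGGXGGGXGGGXXGGGXGGGXGGGXXGGGXGGGXGGGXXXGGGXGGGXGGGXXGGGXGGGXGGGXXGGGXGGGXGGGXXXXGGGXGGGXGGGXXGGGXGGGXGGGXXGGGXGGGXGGGXXXGGGXGGGXGGGXXGGGXGGGXGGGXXGGGXGGGXGGGXXXGGGXGGGXGGGXXGGGXGGGXGGGXXGGGXGGGXGGGXXXXXX

Answer: 729


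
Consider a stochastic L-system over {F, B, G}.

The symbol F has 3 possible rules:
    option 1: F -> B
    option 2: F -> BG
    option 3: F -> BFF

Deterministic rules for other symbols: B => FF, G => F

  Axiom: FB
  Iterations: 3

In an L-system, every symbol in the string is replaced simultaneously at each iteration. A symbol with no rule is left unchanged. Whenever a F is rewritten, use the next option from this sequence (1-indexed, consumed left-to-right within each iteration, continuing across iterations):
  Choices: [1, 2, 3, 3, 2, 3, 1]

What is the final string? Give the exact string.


Answer: BFFBGFFFFFBFFB

Derivation:
Step 0: FB
Step 1: BFF  (used choices [1])
Step 2: FFBGBFF  (used choices [2, 3])
Step 3: BFFBGFFFFFBFFB  (used choices [3, 2, 3, 1])


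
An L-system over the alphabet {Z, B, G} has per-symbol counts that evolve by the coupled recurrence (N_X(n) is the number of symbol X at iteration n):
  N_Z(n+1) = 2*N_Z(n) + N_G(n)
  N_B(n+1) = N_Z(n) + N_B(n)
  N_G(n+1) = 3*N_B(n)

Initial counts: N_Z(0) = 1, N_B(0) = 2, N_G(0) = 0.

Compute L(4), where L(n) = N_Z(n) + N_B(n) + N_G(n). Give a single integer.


Answer: 162

Derivation:
Step 0: N_Z=1, N_B=2, N_G=0, L=3
Step 1: N_Z=2, N_B=3, N_G=6, L=11
Step 2: N_Z=10, N_B=5, N_G=9, L=24
Step 3: N_Z=29, N_B=15, N_G=15, L=59
Step 4: N_Z=73, N_B=44, N_G=45, L=162


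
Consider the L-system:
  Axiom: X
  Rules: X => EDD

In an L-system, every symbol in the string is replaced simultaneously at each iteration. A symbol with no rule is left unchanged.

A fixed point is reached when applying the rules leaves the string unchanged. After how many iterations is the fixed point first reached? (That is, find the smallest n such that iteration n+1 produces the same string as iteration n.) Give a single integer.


Step 0: X
Step 1: EDD
Step 2: EDD  (unchanged — fixed point at step 1)

Answer: 1


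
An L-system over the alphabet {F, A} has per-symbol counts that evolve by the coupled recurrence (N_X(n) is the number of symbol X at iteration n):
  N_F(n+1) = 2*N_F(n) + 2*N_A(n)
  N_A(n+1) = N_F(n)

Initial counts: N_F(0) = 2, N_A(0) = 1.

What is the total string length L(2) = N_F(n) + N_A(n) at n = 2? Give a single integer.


Answer: 22

Derivation:
Step 0: N_F=2, N_A=1, L=3
Step 1: N_F=6, N_A=2, L=8
Step 2: N_F=16, N_A=6, L=22


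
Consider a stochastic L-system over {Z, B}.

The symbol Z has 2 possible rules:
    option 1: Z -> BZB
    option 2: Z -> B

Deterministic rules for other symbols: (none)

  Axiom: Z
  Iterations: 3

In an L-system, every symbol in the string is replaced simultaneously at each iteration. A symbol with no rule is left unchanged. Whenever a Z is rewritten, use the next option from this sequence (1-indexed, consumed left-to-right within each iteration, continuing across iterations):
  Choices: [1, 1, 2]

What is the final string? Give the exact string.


Answer: BBBBB

Derivation:
Step 0: Z
Step 1: BZB  (used choices [1])
Step 2: BBZBB  (used choices [1])
Step 3: BBBBB  (used choices [2])


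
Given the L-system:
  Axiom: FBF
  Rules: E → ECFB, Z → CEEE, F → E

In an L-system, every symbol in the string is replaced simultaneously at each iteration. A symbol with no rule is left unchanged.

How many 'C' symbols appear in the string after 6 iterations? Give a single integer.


Step 0: FBF  (0 'C')
Step 1: EBE  (0 'C')
Step 2: ECFBBECFB  (2 'C')
Step 3: ECFBCEBBECFBCEB  (4 'C')
Step 4: ECFBCEBCECFBBBECFBCEBCECFBB  (8 'C')
Step 5: ECFBCEBCECFBBCECFBCEBBBECFBCEBCECFBBCECFBCEBB  (14 'C')
Step 6: ECFBCEBCECFBBCECFBCEBBCECFBCEBCECFBBBBECFBCEBCECFBBCECFBCEBBCECFBCEBCECFBBB  (24 'C')

Answer: 24


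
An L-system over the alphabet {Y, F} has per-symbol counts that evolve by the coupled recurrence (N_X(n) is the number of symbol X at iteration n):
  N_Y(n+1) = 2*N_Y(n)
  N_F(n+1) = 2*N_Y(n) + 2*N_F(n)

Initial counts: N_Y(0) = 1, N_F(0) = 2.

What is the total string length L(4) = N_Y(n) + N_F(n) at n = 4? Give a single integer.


Answer: 112

Derivation:
Step 0: N_Y=1, N_F=2, L=3
Step 1: N_Y=2, N_F=6, L=8
Step 2: N_Y=4, N_F=16, L=20
Step 3: N_Y=8, N_F=40, L=48
Step 4: N_Y=16, N_F=96, L=112


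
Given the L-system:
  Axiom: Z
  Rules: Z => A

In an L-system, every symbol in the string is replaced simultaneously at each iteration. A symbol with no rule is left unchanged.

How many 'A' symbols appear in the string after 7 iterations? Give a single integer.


Step 0: Z  (0 'A')
Step 1: A  (1 'A')
Step 2: A  (1 'A')
Step 3: A  (1 'A')
Step 4: A  (1 'A')
Step 5: A  (1 'A')
Step 6: A  (1 'A')
Step 7: A  (1 'A')

Answer: 1


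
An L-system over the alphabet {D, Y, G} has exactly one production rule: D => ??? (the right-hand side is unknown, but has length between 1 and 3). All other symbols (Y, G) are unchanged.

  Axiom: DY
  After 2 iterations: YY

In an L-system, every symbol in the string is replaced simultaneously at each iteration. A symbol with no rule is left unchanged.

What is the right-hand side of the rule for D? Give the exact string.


Answer: Y

Derivation:
Trying D => Y:
  Step 0: DY
  Step 1: YY
  Step 2: YY
Matches the given result.


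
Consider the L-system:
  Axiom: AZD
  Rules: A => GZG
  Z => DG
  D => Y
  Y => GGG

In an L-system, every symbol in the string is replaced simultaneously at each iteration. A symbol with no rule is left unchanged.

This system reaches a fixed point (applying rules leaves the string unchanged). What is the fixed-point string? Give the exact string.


Step 0: AZD
Step 1: GZGDGY
Step 2: GDGGYGGGG
Step 3: GYGGGGGGGGG
Step 4: GGGGGGGGGGGGG
Step 5: GGGGGGGGGGGGG  (unchanged — fixed point at step 4)

Answer: GGGGGGGGGGGGG


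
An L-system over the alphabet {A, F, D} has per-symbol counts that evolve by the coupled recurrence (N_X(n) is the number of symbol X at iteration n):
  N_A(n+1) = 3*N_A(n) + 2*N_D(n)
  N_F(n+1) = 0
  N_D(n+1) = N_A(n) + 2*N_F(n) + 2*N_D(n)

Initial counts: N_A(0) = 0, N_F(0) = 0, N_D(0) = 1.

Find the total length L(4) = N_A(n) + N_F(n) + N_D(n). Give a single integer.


Step 0: N_A=0, N_F=0, N_D=1, L=1
Step 1: N_A=2, N_F=0, N_D=2, L=4
Step 2: N_A=10, N_F=0, N_D=6, L=16
Step 3: N_A=42, N_F=0, N_D=22, L=64
Step 4: N_A=170, N_F=0, N_D=86, L=256

Answer: 256


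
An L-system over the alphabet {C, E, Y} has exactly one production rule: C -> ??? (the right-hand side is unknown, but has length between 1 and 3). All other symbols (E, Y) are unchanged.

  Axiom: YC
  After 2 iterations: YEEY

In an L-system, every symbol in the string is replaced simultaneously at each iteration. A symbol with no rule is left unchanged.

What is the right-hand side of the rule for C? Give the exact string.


Answer: EEY

Derivation:
Trying C -> EEY:
  Step 0: YC
  Step 1: YEEY
  Step 2: YEEY
Matches the given result.


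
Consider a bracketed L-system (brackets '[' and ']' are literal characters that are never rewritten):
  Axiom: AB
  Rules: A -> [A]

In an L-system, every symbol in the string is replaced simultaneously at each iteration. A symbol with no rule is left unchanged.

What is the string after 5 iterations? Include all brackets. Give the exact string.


Step 0: AB
Step 1: [A]B
Step 2: [[A]]B
Step 3: [[[A]]]B
Step 4: [[[[A]]]]B
Step 5: [[[[[A]]]]]B

Answer: [[[[[A]]]]]B


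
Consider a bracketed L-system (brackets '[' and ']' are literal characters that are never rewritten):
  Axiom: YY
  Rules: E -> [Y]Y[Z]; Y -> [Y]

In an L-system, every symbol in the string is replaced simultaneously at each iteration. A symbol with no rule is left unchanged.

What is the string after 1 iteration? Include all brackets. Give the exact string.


Answer: [Y][Y]

Derivation:
Step 0: YY
Step 1: [Y][Y]


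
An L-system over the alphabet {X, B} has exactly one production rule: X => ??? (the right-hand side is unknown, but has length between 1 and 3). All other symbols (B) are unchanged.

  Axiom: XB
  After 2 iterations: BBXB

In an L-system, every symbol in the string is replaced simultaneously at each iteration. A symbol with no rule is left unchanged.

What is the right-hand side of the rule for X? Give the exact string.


Answer: BX

Derivation:
Trying X => BX:
  Step 0: XB
  Step 1: BXB
  Step 2: BBXB
Matches the given result.


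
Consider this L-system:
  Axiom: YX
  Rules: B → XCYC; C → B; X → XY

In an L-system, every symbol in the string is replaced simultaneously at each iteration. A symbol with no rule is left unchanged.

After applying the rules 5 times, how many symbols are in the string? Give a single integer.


Step 0: length = 2
Step 1: length = 3
Step 2: length = 4
Step 3: length = 5
Step 4: length = 6
Step 5: length = 7

Answer: 7


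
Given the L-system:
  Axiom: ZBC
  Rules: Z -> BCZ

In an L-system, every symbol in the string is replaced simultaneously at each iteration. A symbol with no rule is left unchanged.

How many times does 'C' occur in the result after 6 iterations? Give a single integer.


Answer: 7

Derivation:
Step 0: ZBC  (1 'C')
Step 1: BCZBC  (2 'C')
Step 2: BCBCZBC  (3 'C')
Step 3: BCBCBCZBC  (4 'C')
Step 4: BCBCBCBCZBC  (5 'C')
Step 5: BCBCBCBCBCZBC  (6 'C')
Step 6: BCBCBCBCBCBCZBC  (7 'C')


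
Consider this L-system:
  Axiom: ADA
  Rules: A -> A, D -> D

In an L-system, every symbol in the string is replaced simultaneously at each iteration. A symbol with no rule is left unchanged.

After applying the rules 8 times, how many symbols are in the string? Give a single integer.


Step 0: length = 3
Step 1: length = 3
Step 2: length = 3
Step 3: length = 3
Step 4: length = 3
Step 5: length = 3
Step 6: length = 3
Step 7: length = 3
Step 8: length = 3

Answer: 3


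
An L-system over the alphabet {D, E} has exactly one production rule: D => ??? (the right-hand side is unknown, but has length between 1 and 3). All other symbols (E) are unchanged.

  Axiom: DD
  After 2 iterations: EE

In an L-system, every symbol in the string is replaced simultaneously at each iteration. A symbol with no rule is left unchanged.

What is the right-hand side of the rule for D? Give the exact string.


Trying D => E:
  Step 0: DD
  Step 1: EE
  Step 2: EE
Matches the given result.

Answer: E


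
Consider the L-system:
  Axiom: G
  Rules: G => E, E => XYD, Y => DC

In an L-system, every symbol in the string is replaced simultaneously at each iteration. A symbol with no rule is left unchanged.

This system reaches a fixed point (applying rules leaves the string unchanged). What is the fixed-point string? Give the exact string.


Step 0: G
Step 1: E
Step 2: XYD
Step 3: XDCD
Step 4: XDCD  (unchanged — fixed point at step 3)

Answer: XDCD


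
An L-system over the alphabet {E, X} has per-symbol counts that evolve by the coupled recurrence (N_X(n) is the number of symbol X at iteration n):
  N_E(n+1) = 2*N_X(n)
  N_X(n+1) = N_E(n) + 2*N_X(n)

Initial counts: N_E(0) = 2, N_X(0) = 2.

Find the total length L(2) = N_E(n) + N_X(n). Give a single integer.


Answer: 28

Derivation:
Step 0: N_E=2, N_X=2, L=4
Step 1: N_E=4, N_X=6, L=10
Step 2: N_E=12, N_X=16, L=28


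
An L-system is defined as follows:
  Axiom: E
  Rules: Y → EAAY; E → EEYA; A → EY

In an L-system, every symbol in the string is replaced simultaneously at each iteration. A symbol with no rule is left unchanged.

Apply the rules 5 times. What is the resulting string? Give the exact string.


Answer: EEYAEEYAEAAYEYEEYAEEYAEAAYEYEEYAEYEYEAAYEEYAEAAYEEYAEEYAEAAYEYEEYAEEYAEAAYEYEEYAEYEYEAAYEEYAEAAYEEYAEEYAEAAYEYEEYAEAAYEEYAEAAYEEYAEYEYEAAYEEYAEEYAEAAYEYEEYAEYEYEAAYEEYAEEYAEAAYEYEEYAEEYAEAAYEYEEYAEYEYEAAYEEYAEAAYEEYAEEYAEAAYEYEEYAEEYAEAAYEYEEYAEYEYEAAYEEYAEAAYEEYAEEYAEAAYEYEEYAEAAYEEYAEAAYEEYAEYEYEAAYEEYAEEYAEAAYEYEEYAEYEYEAAYEEYAEEYAEAAYEYEEYAEEYAEAAYEYEEYAEYEYEAAYEEYAEAAYEEYAEEYAEAAYEYEEYAEYEYEAAYEEYAEEYAEAAYEYEEYAEYEYEAAYEEYAEEYAEAAYEYEEYAEAAYEEYAEAAYEEYAEYEYEAAYEEYAEEYAEAAYEYEEYAEEYAEAAYEYEEYAEYEYEAAYEEYAEAAYEEYAEEYAEAAYEYEEYAEAAYEEYAEAAYEEYAEYEYEAAY

Derivation:
Step 0: E
Step 1: EEYA
Step 2: EEYAEEYAEAAYEY
Step 3: EEYAEEYAEAAYEYEEYAEEYAEAAYEYEEYAEYEYEAAYEEYAEAAY
Step 4: EEYAEEYAEAAYEYEEYAEEYAEAAYEYEEYAEYEYEAAYEEYAEAAYEEYAEEYAEAAYEYEEYAEEYAEAAYEYEEYAEYEYEAAYEEYAEAAYEEYAEEYAEAAYEYEEYAEAAYEEYAEAAYEEYAEYEYEAAYEEYAEEYAEAAYEYEEYAEYEYEAAY
Step 5: EEYAEEYAEAAYEYEEYAEEYAEAAYEYEEYAEYEYEAAYEEYAEAAYEEYAEEYAEAAYEYEEYAEEYAEAAYEYEEYAEYEYEAAYEEYAEAAYEEYAEEYAEAAYEYEEYAEAAYEEYAEAAYEEYAEYEYEAAYEEYAEEYAEAAYEYEEYAEYEYEAAYEEYAEEYAEAAYEYEEYAEEYAEAAYEYEEYAEYEYEAAYEEYAEAAYEEYAEEYAEAAYEYEEYAEEYAEAAYEYEEYAEYEYEAAYEEYAEAAYEEYAEEYAEAAYEYEEYAEAAYEEYAEAAYEEYAEYEYEAAYEEYAEEYAEAAYEYEEYAEYEYEAAYEEYAEEYAEAAYEYEEYAEEYAEAAYEYEEYAEYEYEAAYEEYAEAAYEEYAEEYAEAAYEYEEYAEYEYEAAYEEYAEEYAEAAYEYEEYAEYEYEAAYEEYAEEYAEAAYEYEEYAEAAYEEYAEAAYEEYAEYEYEAAYEEYAEEYAEAAYEYEEYAEEYAEAAYEYEEYAEYEYEAAYEEYAEAAYEEYAEEYAEAAYEYEEYAEAAYEEYAEAAYEEYAEYEYEAAY


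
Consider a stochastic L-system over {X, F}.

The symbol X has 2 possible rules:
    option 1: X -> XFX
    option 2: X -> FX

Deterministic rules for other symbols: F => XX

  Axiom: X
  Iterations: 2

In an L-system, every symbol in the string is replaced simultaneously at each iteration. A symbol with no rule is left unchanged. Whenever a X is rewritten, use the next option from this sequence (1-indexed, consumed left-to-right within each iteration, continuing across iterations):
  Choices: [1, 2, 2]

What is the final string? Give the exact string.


Step 0: X
Step 1: XFX  (used choices [1])
Step 2: FXXXFX  (used choices [2, 2])

Answer: FXXXFX


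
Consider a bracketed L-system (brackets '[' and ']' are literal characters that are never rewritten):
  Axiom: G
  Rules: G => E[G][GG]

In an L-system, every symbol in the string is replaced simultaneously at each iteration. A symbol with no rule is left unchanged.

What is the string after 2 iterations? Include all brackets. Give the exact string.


Answer: E[E[G][GG]][E[G][GG]E[G][GG]]

Derivation:
Step 0: G
Step 1: E[G][GG]
Step 2: E[E[G][GG]][E[G][GG]E[G][GG]]


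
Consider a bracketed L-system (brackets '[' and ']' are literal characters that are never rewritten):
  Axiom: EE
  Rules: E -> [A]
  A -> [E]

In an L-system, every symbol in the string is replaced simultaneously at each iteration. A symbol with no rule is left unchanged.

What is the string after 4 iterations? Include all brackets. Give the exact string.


Answer: [[[[E]]]][[[[E]]]]

Derivation:
Step 0: EE
Step 1: [A][A]
Step 2: [[E]][[E]]
Step 3: [[[A]]][[[A]]]
Step 4: [[[[E]]]][[[[E]]]]


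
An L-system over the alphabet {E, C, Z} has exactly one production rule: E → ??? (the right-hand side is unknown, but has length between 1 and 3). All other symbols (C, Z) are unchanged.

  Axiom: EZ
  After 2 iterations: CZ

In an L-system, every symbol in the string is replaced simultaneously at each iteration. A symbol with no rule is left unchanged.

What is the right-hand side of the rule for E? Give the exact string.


Answer: C

Derivation:
Trying E → C:
  Step 0: EZ
  Step 1: CZ
  Step 2: CZ
Matches the given result.


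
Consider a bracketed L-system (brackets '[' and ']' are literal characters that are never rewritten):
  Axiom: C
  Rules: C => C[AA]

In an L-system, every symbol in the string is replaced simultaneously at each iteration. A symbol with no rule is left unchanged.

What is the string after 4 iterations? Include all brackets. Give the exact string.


Step 0: C
Step 1: C[AA]
Step 2: C[AA][AA]
Step 3: C[AA][AA][AA]
Step 4: C[AA][AA][AA][AA]

Answer: C[AA][AA][AA][AA]


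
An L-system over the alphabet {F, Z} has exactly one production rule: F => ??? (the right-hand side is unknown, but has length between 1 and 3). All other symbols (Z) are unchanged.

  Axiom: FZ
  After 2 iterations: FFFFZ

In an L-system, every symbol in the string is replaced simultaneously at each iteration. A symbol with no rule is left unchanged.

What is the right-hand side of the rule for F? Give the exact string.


Trying F => FF:
  Step 0: FZ
  Step 1: FFZ
  Step 2: FFFFZ
Matches the given result.

Answer: FF


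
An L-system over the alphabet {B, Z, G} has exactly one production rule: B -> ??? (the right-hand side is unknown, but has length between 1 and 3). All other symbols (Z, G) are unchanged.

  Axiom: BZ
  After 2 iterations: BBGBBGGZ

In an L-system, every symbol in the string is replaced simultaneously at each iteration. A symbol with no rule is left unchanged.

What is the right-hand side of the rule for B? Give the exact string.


Answer: BBG

Derivation:
Trying B -> BBG:
  Step 0: BZ
  Step 1: BBGZ
  Step 2: BBGBBGGZ
Matches the given result.


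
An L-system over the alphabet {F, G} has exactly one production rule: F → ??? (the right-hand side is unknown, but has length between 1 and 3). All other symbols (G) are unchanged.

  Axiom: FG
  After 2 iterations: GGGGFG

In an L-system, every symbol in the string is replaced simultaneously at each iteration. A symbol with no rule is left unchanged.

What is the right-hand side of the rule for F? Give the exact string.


Trying F → GGF:
  Step 0: FG
  Step 1: GGFG
  Step 2: GGGGFG
Matches the given result.

Answer: GGF


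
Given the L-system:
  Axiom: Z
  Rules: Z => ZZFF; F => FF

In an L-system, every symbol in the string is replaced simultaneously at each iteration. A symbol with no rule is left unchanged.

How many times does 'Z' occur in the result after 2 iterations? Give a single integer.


Step 0: Z  (1 'Z')
Step 1: ZZFF  (2 'Z')
Step 2: ZZFFZZFFFFFF  (4 'Z')

Answer: 4


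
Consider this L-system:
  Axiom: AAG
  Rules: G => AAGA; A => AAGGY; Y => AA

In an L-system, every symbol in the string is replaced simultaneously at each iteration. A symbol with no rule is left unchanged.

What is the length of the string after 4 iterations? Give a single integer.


Step 0: length = 3
Step 1: length = 14
Step 2: length = 59
Step 3: length = 255
Step 4: length = 1091

Answer: 1091


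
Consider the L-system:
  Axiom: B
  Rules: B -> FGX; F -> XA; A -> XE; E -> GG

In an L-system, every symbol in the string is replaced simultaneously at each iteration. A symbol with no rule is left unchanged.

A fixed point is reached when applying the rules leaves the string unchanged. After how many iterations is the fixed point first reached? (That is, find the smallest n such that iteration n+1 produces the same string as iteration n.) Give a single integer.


Answer: 4

Derivation:
Step 0: B
Step 1: FGX
Step 2: XAGX
Step 3: XXEGX
Step 4: XXGGGX
Step 5: XXGGGX  (unchanged — fixed point at step 4)


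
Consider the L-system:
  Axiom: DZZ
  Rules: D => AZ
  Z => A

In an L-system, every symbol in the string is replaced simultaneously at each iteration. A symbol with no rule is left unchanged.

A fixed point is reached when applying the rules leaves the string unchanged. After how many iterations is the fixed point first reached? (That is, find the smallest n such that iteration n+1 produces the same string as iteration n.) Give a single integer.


Answer: 2

Derivation:
Step 0: DZZ
Step 1: AZAA
Step 2: AAAA
Step 3: AAAA  (unchanged — fixed point at step 2)


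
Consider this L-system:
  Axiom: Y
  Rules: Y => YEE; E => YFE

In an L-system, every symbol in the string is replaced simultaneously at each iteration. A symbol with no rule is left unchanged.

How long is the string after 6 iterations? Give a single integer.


Step 0: length = 1
Step 1: length = 3
Step 2: length = 9
Step 3: length = 23
Step 4: length = 57
Step 5: length = 139
Step 6: length = 337

Answer: 337


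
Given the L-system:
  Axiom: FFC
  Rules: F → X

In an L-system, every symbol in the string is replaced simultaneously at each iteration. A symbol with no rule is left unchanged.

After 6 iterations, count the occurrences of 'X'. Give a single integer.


Answer: 2

Derivation:
Step 0: FFC  (0 'X')
Step 1: XXC  (2 'X')
Step 2: XXC  (2 'X')
Step 3: XXC  (2 'X')
Step 4: XXC  (2 'X')
Step 5: XXC  (2 'X')
Step 6: XXC  (2 'X')


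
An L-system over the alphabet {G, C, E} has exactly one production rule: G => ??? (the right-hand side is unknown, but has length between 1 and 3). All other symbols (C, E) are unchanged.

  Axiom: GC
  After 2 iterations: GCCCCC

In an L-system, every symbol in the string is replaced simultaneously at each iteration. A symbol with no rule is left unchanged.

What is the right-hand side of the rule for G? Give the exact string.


Answer: GCC

Derivation:
Trying G => GCC:
  Step 0: GC
  Step 1: GCCC
  Step 2: GCCCCC
Matches the given result.


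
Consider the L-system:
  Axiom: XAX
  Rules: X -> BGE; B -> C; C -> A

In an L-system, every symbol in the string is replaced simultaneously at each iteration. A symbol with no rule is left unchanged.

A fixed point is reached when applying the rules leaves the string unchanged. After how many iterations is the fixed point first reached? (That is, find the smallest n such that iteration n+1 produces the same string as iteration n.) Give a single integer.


Step 0: XAX
Step 1: BGEABGE
Step 2: CGEACGE
Step 3: AGEAAGE
Step 4: AGEAAGE  (unchanged — fixed point at step 3)

Answer: 3


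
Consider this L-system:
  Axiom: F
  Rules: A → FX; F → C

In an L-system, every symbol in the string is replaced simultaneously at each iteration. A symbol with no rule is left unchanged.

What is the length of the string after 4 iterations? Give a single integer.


Answer: 1

Derivation:
Step 0: length = 1
Step 1: length = 1
Step 2: length = 1
Step 3: length = 1
Step 4: length = 1


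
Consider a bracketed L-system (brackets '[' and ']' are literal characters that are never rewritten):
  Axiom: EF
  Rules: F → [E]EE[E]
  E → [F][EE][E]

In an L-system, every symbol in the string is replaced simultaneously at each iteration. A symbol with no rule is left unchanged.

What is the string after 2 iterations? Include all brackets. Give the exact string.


Step 0: EF
Step 1: [F][EE][E][E]EE[E]
Step 2: [[E]EE[E]][[F][EE][E][F][EE][E]][[F][EE][E]][[F][EE][E]][F][EE][E][F][EE][E][[F][EE][E]]

Answer: [[E]EE[E]][[F][EE][E][F][EE][E]][[F][EE][E]][[F][EE][E]][F][EE][E][F][EE][E][[F][EE][E]]


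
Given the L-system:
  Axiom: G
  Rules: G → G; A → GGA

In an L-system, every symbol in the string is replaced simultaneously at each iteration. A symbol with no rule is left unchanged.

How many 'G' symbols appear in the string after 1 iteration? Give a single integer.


Answer: 1

Derivation:
Step 0: G  (1 'G')
Step 1: G  (1 'G')


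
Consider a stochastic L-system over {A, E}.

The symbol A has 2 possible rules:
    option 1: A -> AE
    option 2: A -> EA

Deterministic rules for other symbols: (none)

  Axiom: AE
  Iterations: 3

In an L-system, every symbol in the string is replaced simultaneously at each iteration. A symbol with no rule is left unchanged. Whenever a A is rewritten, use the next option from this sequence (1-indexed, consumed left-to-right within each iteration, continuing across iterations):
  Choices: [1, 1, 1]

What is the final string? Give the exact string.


Answer: AEEEE

Derivation:
Step 0: AE
Step 1: AEE  (used choices [1])
Step 2: AEEE  (used choices [1])
Step 3: AEEEE  (used choices [1])


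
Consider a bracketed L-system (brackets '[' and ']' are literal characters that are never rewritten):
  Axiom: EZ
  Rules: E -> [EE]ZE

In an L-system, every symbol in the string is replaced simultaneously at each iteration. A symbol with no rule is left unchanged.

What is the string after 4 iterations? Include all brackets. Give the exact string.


Step 0: EZ
Step 1: [EE]ZEZ
Step 2: [[EE]ZE[EE]ZE]Z[EE]ZEZ
Step 3: [[[EE]ZE[EE]ZE]Z[EE]ZE[[EE]ZE[EE]ZE]Z[EE]ZE]Z[[EE]ZE[EE]ZE]Z[EE]ZEZ
Step 4: [[[[EE]ZE[EE]ZE]Z[EE]ZE[[EE]ZE[EE]ZE]Z[EE]ZE]Z[[EE]ZE[EE]ZE]Z[EE]ZE[[[EE]ZE[EE]ZE]Z[EE]ZE[[EE]ZE[EE]ZE]Z[EE]ZE]Z[[EE]ZE[EE]ZE]Z[EE]ZE]Z[[[EE]ZE[EE]ZE]Z[EE]ZE[[EE]ZE[EE]ZE]Z[EE]ZE]Z[[EE]ZE[EE]ZE]Z[EE]ZEZ

Answer: [[[[EE]ZE[EE]ZE]Z[EE]ZE[[EE]ZE[EE]ZE]Z[EE]ZE]Z[[EE]ZE[EE]ZE]Z[EE]ZE[[[EE]ZE[EE]ZE]Z[EE]ZE[[EE]ZE[EE]ZE]Z[EE]ZE]Z[[EE]ZE[EE]ZE]Z[EE]ZE]Z[[[EE]ZE[EE]ZE]Z[EE]ZE[[EE]ZE[EE]ZE]Z[EE]ZE]Z[[EE]ZE[EE]ZE]Z[EE]ZEZ


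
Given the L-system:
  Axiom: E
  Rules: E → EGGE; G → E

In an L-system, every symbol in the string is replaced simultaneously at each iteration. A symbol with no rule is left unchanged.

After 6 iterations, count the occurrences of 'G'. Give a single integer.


Answer: 240

Derivation:
Step 0: E  (0 'G')
Step 1: EGGE  (2 'G')
Step 2: EGGEEEEGGE  (4 'G')
Step 3: EGGEEEEGGEEGGEEGGEEGGEEEEGGE  (12 'G')
Step 4: EGGEEEEGGEEGGEEGGEEGGEEEEGGEEGGEEEEGGEEGGEEEEGGEEGGEEEEGGEEGGEEGGEEGGEEEEGGE  (32 'G')
Step 5: EGGEEEEGGEEGGEEGGEEGGEEEEGGEEGGEEEEGGEEGGEEEEGGEEGGEEEEGGEEGGEEGGEEGGEEEEGGEEGGEEEEGGEEGGEEGGEEGGEEEEGGEEGGEEEEGGEEGGEEGGEEGGEEEEGGEEGGEEEEGGEEGGEEGGEEGGEEEEGGEEGGEEEEGGEEGGEEEEGGEEGGEEEEGGEEGGEEGGEEGGEEEEGGE  (88 'G')
Step 6: EGGEEEEGGEEGGEEGGEEGGEEEEGGEEGGEEEEGGEEGGEEEEGGEEGGEEEEGGEEGGEEGGEEGGEEEEGGEEGGEEEEGGEEGGEEGGEEGGEEEEGGEEGGEEEEGGEEGGEEGGEEGGEEEEGGEEGGEEEEGGEEGGEEGGEEGGEEEEGGEEGGEEEEGGEEGGEEEEGGEEGGEEEEGGEEGGEEGGEEGGEEEEGGEEGGEEEEGGEEGGEEGGEEGGEEEEGGEEGGEEEEGGEEGGEEEEGGEEGGEEEEGGEEGGEEGGEEGGEEEEGGEEGGEEEEGGEEGGEEGGEEGGEEEEGGEEGGEEEEGGEEGGEEEEGGEEGGEEEEGGEEGGEEGGEEGGEEEEGGEEGGEEEEGGEEGGEEGGEEGGEEEEGGEEGGEEEEGGEEGGEEEEGGEEGGEEEEGGEEGGEEGGEEGGEEEEGGEEGGEEEEGGEEGGEEGGEEGGEEEEGGEEGGEEEEGGEEGGEEGGEEGGEEEEGGEEGGEEEEGGEEGGEEGGEEGGEEEEGGEEGGEEEEGGEEGGEEEEGGEEGGEEEEGGEEGGEEGGEEGGEEEEGGE  (240 'G')
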